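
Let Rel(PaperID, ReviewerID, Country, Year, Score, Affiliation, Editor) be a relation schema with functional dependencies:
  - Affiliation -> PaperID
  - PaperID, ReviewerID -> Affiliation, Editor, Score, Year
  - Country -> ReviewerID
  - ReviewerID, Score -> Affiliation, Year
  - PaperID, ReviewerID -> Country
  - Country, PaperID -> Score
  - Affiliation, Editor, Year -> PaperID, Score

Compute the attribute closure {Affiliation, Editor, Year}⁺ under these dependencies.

Start with {Affiliation, Editor, Year}.
Affiliation -> PaperID applies; add {PaperID} → now {Affiliation, Editor, PaperID, Year}.
Affiliation, Editor, Year -> PaperID, Score applies; add {Score} → now {Affiliation, Editor, PaperID, Score, Year}.
No further FD applies.

{Affiliation, Editor, PaperID, Score, Year}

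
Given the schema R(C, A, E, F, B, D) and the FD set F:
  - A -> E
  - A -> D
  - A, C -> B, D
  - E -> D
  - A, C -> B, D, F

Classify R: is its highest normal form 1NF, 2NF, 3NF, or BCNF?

Candidate key: {A, C}. Prime attributes: {A, C}.
A -> E: {A}⁺ = {A, D, E}, which is not all of the attributes, so the left side is not a superkey — BCNF is violated.
A -> E determines the non-prime attribute {E} from a non-superkey — 3NF is violated.
The proper key subset {A} of {A, C} determines non-prime {D, E}, so the relation is not even in 2NF.

1NF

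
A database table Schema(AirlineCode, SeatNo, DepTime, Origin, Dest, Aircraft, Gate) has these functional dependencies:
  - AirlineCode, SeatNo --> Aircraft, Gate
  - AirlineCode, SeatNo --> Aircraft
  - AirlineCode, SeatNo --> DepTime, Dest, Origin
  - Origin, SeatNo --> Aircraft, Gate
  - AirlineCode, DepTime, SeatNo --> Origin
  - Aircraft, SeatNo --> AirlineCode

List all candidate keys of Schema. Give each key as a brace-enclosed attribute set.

{Aircraft, SeatNo}, {AirlineCode, SeatNo}, {Origin, SeatNo}

{SeatNo} never appears on the right of any FD, so every key must include it.
{Aircraft, SeatNo}⁺ = {Aircraft, AirlineCode, DepTime, Dest, Gate, Origin, SeatNo}, which is every attribute, so {Aircraft, SeatNo} is a candidate key.
{AirlineCode, SeatNo}⁺ = {Aircraft, AirlineCode, DepTime, Dest, Gate, Origin, SeatNo}, which is every attribute, so {AirlineCode, SeatNo} is a candidate key.
{Origin, SeatNo}⁺ = {Aircraft, AirlineCode, DepTime, Dest, Gate, Origin, SeatNo}, which is every attribute, so {Origin, SeatNo} is a candidate key.
No proper subset of any of these is a key, and no other minimal superkey exists.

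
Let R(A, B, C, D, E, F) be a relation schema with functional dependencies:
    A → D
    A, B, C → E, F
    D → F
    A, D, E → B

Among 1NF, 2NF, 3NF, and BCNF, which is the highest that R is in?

1NF

Candidate keys: {A, B, C}, {A, C, E}. Prime attributes: {A, B, C, E}.
A → D: {A}⁺ = {A, D, F}, which is not all of the attributes, so the left side is not a superkey — BCNF is violated.
Because {D} is non-prime and the left side of A → D is not a superkey, the relation is not in 3NF.
{A} is a proper subset of the key {A, B, C}, and {A}⁺ contains the non-prime attributes {D, F} — a partial dependency, so 2NF is violated.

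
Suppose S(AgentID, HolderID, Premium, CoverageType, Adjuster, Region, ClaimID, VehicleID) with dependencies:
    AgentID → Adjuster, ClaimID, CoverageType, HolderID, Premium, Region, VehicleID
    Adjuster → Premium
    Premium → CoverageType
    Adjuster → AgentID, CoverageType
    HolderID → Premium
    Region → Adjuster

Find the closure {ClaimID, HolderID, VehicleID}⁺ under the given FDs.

{ClaimID, CoverageType, HolderID, Premium, VehicleID}

Start with {ClaimID, HolderID, VehicleID}.
HolderID → Premium applies; add {Premium} → now {ClaimID, HolderID, Premium, VehicleID}.
Premium → CoverageType applies; add {CoverageType} → now {ClaimID, CoverageType, HolderID, Premium, VehicleID}.
No further FD applies.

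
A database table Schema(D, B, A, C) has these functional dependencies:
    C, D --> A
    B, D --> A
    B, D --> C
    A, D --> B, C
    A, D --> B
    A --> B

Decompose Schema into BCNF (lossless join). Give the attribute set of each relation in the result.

{A, B}; {A, C, D}

Candidate keys of the original relation: {A, D}, {B, D}, {C, D}.
In {A, B, C, D}, {A} is not a superkey ({A}⁺ restricted to this set is {A, B}), so split on A --> B into {A, B} and {A, C, D}.
{A, B}: every determinant is a superkey — BCNF.
{A, C, D}: every determinant is a superkey — BCNF.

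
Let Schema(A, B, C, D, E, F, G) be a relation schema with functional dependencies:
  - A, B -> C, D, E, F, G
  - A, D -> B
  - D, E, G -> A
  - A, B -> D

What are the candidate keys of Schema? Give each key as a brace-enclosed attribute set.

{A, B}⁺ = {A, B, C, D, E, F, G}, which is every attribute, so {A, B} is a candidate key.
{A, D}⁺ = {A, B, C, D, E, F, G}, which is every attribute, so {A, D} is a candidate key.
{D, E, G}⁺ = {A, B, C, D, E, F, G}, which is every attribute, so {D, E, G} is a candidate key.
No proper subset of any of these is a key, and no other minimal superkey exists.

{A, B}, {A, D}, {D, E, G}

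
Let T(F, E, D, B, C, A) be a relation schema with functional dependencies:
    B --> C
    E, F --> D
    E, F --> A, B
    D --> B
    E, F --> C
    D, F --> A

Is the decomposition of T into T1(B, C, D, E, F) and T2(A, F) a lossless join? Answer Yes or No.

T1 ∩ T2 = {F}; its closure under F is {F}.
The closure covers neither T1 nor T2 entirely; the join is not lossless.

No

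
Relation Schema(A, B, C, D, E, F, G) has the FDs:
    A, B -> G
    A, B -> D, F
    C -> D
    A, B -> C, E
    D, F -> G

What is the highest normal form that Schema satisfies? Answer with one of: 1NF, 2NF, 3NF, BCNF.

Candidate key: {A, B}. Prime attributes: {A, B}.
For C -> D we have {C}⁺ = {C, D}; {C} is not a superkey, so BCNF fails.
Because {D} is non-prime and the left side of C -> D is not a superkey, the relation is not in 3NF.
Checking every proper subset of each key, none determines a non-prime attribute — 2NF is satisfied.

2NF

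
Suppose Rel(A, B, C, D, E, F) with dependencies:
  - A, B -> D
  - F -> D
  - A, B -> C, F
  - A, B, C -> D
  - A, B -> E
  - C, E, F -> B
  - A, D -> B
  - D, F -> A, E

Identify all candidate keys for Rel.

{A, B}, {A, D}, {F}

{F} is a candidate key since {F}⁺ = {A, B, C, D, E, F} covers every attribute.
{A, B} is a candidate key since {A, B}⁺ = {A, B, C, D, E, F} covers every attribute.
{A, D} is a candidate key since {A, D}⁺ = {A, B, C, D, E, F} covers every attribute.
No proper subset of any of these is a key, and no other minimal superkey exists.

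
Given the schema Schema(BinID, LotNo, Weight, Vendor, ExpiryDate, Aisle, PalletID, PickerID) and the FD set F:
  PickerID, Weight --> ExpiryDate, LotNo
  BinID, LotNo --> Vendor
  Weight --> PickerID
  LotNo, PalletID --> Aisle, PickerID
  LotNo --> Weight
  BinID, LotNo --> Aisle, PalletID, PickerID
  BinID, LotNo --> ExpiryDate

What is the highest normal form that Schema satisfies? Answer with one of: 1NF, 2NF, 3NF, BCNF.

1NF

Candidate keys: {BinID, LotNo}, {BinID, Weight}. Prime attributes: {BinID, LotNo, Weight}.
For PickerID, Weight --> ExpiryDate, LotNo we have {PickerID, Weight}⁺ = {ExpiryDate, LotNo, PickerID, Weight}; {PickerID, Weight} is not a superkey, so BCNF fails.
PickerID, Weight --> ExpiryDate, LotNo determines the non-prime attribute {ExpiryDate} from a non-superkey — 3NF is violated.
Since {LotNo} ⊂ {BinID, LotNo} and {LotNo}⁺ ⊇ {ExpiryDate, PickerID} with {ExpiryDate, PickerID} non-prime, there is a partial dependency; 2NF fails.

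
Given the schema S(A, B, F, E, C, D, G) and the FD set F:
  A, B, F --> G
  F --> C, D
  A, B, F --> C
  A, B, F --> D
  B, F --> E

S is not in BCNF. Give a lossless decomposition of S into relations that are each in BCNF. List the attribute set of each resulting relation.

{A, B, F, G}; {B, E, F}; {C, D, F}

Candidate key of the original relation: {A, B, F}.
{A, B, C, D, E, F, G}: {F} determines {C, D, F} here but is not a superkey — split on F --> C, D, giving {C, D, F} and {A, B, E, F, G}.
{C, D, F}: every determinant is a superkey — BCNF.
{A, B, E, F, G}: {B, F} determines {B, E, F} here but is not a superkey — split on B, F --> E, giving {B, E, F} and {A, B, F, G}.
{B, E, F}: every determinant is a superkey — BCNF.
{A, B, F, G}: every determinant is a superkey — BCNF.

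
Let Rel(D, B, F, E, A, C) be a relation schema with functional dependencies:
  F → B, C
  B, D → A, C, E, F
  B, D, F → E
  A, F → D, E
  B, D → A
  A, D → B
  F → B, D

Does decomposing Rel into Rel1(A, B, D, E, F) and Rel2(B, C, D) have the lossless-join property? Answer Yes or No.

Yes

Rel1 ∩ Rel2 = {B, D}; its closure under F is {A, B, C, D, E, F}.
Rel1 is contained in that closure, so Rel1 ∩ Rel2 → Rel1 holds and the join is lossless.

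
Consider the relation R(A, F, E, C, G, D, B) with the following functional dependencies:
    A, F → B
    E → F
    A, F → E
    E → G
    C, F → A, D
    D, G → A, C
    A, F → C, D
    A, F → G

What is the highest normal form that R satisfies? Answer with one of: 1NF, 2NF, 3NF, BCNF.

3NF

Candidate keys: {A, E}, {A, F}, {C, E}, {C, F}, {D, E}, {D, F, G}. Prime attributes: {A, C, D, E, F, G}.
For E → F we have {E}⁺ = {E, F, G}; {E} is not a superkey, so BCNF fails.
Its right-hand attributes {F} are all prime, as are those of every other non-superkey FD — the relation is in 3NF.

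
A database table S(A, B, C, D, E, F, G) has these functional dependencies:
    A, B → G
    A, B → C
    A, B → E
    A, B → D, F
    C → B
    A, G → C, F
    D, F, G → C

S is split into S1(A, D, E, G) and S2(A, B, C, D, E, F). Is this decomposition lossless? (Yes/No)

No

The shared attributes are {A, D, E} and {A, D, E}⁺ = {A, D, E}.
Neither S1 nor S2 is contained in that closure, so the decomposition is lossy.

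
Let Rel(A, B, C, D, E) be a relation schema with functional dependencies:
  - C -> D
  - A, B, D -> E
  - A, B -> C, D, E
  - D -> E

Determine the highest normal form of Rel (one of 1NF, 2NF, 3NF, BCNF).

Candidate key: {A, B}. Prime attributes: {A, B}.
C -> D breaks BCNF: {C}⁺ = {C, D, E}, so {C} is not a superkey.
Because {D} is non-prime and the left side of C -> D is not a superkey, the relation is not in 3NF.
No non-prime attribute depends on a proper subset of any candidate key, so 2NF holds.

2NF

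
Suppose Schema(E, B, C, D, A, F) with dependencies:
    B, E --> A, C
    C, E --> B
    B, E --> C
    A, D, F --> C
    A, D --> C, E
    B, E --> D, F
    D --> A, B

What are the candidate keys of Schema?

{B, E}, {C, E}, {D}

{D} is a candidate key since {D}⁺ = {A, B, C, D, E, F} covers every attribute.
{B, E} is a candidate key since {B, E}⁺ = {A, B, C, D, E, F} covers every attribute.
{C, E} is a candidate key since {C, E}⁺ = {A, B, C, D, E, F} covers every attribute.
No proper subset of any of these is a key, and no other minimal superkey exists.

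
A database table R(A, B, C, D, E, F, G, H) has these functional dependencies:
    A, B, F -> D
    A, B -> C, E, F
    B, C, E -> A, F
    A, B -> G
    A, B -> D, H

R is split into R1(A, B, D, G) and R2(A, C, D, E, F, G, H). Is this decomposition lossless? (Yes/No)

R1 ∩ R2 = {A, D, G}; its closure under F is {A, D, G}.
The closure covers neither R1 nor R2 entirely; the join is not lossless.

No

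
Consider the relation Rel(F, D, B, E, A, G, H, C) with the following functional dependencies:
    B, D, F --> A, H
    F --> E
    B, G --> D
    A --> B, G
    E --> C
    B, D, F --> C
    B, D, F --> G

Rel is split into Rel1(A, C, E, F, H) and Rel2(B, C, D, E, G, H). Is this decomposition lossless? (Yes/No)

No

Common attributes: {C, E, H}; their closure is {C, E, H}.
The closure covers neither Rel1 nor Rel2 entirely; the join is not lossless.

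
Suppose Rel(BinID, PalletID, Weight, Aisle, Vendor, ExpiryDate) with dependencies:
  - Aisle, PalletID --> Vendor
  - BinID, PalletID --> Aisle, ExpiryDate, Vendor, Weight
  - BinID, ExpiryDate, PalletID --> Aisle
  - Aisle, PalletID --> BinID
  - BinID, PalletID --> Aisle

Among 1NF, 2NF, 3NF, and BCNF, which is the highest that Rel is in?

Candidate keys: {Aisle, PalletID}, {BinID, PalletID}. Prime attributes: {Aisle, BinID, PalletID}.
Every FD has a superkey on the left, so the relation is in BCNF.

BCNF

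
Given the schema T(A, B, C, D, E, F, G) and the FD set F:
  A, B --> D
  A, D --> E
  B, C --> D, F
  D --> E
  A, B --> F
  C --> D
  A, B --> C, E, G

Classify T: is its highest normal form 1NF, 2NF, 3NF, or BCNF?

2NF

Candidate key: {A, B}. Prime attributes: {A, B}.
A, D --> E: {A, D}⁺ = {A, D, E}, which is not all of the attributes, so the left side is not a superkey — BCNF is violated.
A, D --> E determines the non-prime attribute {E} from a non-superkey — 3NF is violated.
No proper subset of a key has a non-prime attribute in its closure, so there is no partial dependency; 2NF holds.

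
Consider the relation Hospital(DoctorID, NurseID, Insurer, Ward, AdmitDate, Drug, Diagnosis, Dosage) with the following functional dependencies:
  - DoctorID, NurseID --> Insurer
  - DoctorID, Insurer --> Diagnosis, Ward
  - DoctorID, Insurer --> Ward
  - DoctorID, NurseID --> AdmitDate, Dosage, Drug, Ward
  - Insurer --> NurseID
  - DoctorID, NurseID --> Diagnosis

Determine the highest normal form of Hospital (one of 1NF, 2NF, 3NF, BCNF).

3NF

Candidate keys: {DoctorID, Insurer}, {DoctorID, NurseID}. Prime attributes: {DoctorID, Insurer, NurseID}.
Insurer --> NurseID: {Insurer}⁺ = {Insurer, NurseID}, which is not all of the attributes, so the left side is not a superkey — BCNF is violated.
Its right-hand attributes {NurseID} are all prime, as are those of every other non-superkey FD — the relation is in 3NF.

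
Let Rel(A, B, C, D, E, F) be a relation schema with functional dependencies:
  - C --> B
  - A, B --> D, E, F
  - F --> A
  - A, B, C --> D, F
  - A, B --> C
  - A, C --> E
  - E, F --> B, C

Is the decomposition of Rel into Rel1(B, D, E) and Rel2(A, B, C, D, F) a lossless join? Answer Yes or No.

No

The shared attributes are {B, D} and {B, D}⁺ = {B, D}.
Rel1 ⊄ {B, D} and Rel2 ⊄ {B, D}, so the split is lossy.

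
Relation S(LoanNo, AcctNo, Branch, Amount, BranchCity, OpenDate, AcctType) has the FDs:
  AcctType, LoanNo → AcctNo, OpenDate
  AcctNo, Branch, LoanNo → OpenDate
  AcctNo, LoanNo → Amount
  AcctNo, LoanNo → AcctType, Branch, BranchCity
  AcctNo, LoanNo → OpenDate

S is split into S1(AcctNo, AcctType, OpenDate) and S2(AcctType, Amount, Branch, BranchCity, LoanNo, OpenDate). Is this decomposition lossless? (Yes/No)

S1 ∩ S2 = {AcctType, OpenDate}; its closure under F is {AcctType, OpenDate}.
S1 ⊄ {AcctType, OpenDate} and S2 ⊄ {AcctType, OpenDate}, so the split is lossy.

No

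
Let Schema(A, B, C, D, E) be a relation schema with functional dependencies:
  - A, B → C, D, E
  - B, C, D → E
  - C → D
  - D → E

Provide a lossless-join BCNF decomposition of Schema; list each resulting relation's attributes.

{A, B, C}; {C, D}; {D, E}

Candidate key of the original relation: {A, B}.
{A, B, C, D, E}: {B, C, D} determines {B, C, D, E} here but is not a superkey — split on B, C, D → E, giving {B, C, D, E} and {A, B, C, D}.
{B, C, D, E}: {C} determines {C, D, E} here but is not a superkey — split on C → D, E, giving {C, D, E} and {B, C}.
{C, D, E}: {D} determines {D, E} here but is not a superkey — split on D → E, giving {D, E} and {C, D}.
{D, E} has no BCNF violation.
{C, D} has no BCNF violation.
{B, C} has no BCNF violation.
{A, B, C, D}: {C} determines {C, D} here but is not a superkey — split on C → D, giving {C, D} and {A, B, C}.
{C, D} has no BCNF violation.
{A, B, C} has no BCNF violation.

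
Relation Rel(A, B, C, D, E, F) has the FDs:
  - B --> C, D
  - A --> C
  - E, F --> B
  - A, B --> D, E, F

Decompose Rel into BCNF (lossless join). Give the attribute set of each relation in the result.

Candidate keys of the original relation: {A, B}, {A, E, F}.
Within {A, B, C, D, E, F}: {B}⁺ ∩ {A, B, C, D, E, F} = {B, C, D}, not the whole set, so B --> C, D violates BCNF; decompose into {B, C, D} and {A, B, E, F}.
{B, C, D} is in BCNF.
Within {A, B, E, F}: {E, F}⁺ ∩ {A, B, E, F} = {B, E, F}, not the whole set, so E, F --> B violates BCNF; decompose into {B, E, F} and {A, E, F}.
{B, E, F} is in BCNF.
{A, E, F} is in BCNF.

{A, E, F}; {B, C, D}; {B, E, F}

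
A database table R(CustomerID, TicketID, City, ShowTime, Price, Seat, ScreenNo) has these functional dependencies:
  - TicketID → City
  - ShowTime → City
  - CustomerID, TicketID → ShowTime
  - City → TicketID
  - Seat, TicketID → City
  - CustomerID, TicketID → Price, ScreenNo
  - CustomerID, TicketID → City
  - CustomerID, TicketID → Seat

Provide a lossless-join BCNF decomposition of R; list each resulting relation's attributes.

{City, TicketID}; {CustomerID, Price, ScreenNo, Seat, ShowTime}; {ShowTime, TicketID}

Candidate keys of the original relation: {City, CustomerID}, {CustomerID, ShowTime}, {CustomerID, TicketID}.
Within {City, CustomerID, Price, ScreenNo, Seat, ShowTime, TicketID}: {TicketID}⁺ ∩ {City, CustomerID, Price, ScreenNo, Seat, ShowTime, TicketID} = {City, TicketID}, not the whole set, so TicketID → City violates BCNF; decompose into {City, TicketID} and {CustomerID, Price, ScreenNo, Seat, ShowTime, TicketID}.
{City, TicketID}: every determinant is a superkey — BCNF.
Within {CustomerID, Price, ScreenNo, Seat, ShowTime, TicketID}: {ShowTime}⁺ ∩ {CustomerID, Price, ScreenNo, Seat, ShowTime, TicketID} = {ShowTime, TicketID}, not the whole set, so ShowTime → TicketID violates BCNF; decompose into {ShowTime, TicketID} and {CustomerID, Price, ScreenNo, Seat, ShowTime}.
{ShowTime, TicketID}: every determinant is a superkey — BCNF.
{CustomerID, Price, ScreenNo, Seat, ShowTime}: every determinant is a superkey — BCNF.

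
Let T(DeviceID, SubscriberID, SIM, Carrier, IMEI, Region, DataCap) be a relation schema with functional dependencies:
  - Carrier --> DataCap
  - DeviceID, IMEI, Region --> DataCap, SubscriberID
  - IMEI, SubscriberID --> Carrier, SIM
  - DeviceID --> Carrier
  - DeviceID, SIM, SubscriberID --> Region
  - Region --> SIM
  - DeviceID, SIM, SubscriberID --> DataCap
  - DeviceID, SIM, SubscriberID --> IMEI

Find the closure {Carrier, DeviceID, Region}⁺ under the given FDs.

{Carrier, DataCap, DeviceID, Region, SIM}

Start with {Carrier, DeviceID, Region}.
Carrier --> DataCap applies; add {DataCap} → now {Carrier, DataCap, DeviceID, Region}.
Region --> SIM applies; add {SIM} → now {Carrier, DataCap, DeviceID, Region, SIM}.
No further FD applies.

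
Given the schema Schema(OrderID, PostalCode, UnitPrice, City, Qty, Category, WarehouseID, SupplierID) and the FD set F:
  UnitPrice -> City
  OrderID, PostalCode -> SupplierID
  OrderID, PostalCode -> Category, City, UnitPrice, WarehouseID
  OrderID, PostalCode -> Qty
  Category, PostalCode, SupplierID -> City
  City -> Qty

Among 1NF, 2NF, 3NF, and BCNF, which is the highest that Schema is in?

2NF

Candidate key: {OrderID, PostalCode}. Prime attributes: {OrderID, PostalCode}.
For UnitPrice -> City we have {UnitPrice}⁺ = {City, Qty, UnitPrice}; {UnitPrice} is not a superkey, so BCNF fails.
UnitPrice -> City has non-prime {City} on the right and a non-superkey on the left, so 3NF fails.
Checking every proper subset of each key, none determines a non-prime attribute — 2NF is satisfied.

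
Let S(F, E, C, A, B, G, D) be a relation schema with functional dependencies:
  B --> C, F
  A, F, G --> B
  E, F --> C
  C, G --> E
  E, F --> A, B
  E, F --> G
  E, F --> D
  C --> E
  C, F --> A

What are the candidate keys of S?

{A, F, G}, {B}, {C, F}, {E, F}

{B}⁺ = {A, B, C, D, E, F, G}, which is every attribute, so {B} is a candidate key.
{C, F}⁺ = {A, B, C, D, E, F, G}, which is every attribute, so {C, F} is a candidate key.
{E, F}⁺ = {A, B, C, D, E, F, G}, which is every attribute, so {E, F} is a candidate key.
{A, F, G}⁺ = {A, B, C, D, E, F, G}, which is every attribute, so {A, F, G} is a candidate key.
No proper subset of any of these is a key, and no other minimal superkey exists.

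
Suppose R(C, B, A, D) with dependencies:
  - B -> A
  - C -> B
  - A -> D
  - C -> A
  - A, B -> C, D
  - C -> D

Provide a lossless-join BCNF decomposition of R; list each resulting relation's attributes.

{A, B, C}; {A, D}

Candidate keys of the original relation: {B}, {C}.
In {A, B, C, D}, {A} is not a superkey ({A}⁺ restricted to this set is {A, D}), so split on A -> D into {A, D} and {A, B, C}.
{A, D} has no BCNF violation.
{A, B, C} has no BCNF violation.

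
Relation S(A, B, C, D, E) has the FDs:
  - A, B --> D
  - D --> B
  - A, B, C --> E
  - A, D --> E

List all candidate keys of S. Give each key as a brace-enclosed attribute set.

Attributes never on any right-hand side: {A, C} — every candidate key must contain all of them.
{A, B, C}⁺ = {A, B, C, D, E} — all of the relation — so {A, B, C} is a candidate key.
{A, C, D}⁺ = {A, B, C, D, E} — all of the relation — so {A, C, D} is a candidate key.
These are minimal and exhaustive — every other superkey contains one of them.

{A, B, C}, {A, C, D}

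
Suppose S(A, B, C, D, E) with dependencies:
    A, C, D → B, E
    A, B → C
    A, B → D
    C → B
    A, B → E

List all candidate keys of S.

Attributes never on any right-hand side: {A} — every candidate key must contain it.
{A, B} is a candidate key since {A, B}⁺ = {A, B, C, D, E} covers every attribute.
{A, C} is a candidate key since {A, C}⁺ = {A, B, C, D, E} covers every attribute.
These are minimal and exhaustive — every other superkey contains one of them.

{A, B}, {A, C}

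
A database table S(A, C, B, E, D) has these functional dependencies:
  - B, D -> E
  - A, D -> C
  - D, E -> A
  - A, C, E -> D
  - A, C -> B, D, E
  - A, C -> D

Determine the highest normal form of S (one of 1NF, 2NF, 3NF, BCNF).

BCNF

Candidate keys: {A, C}, {A, D}, {B, D}, {D, E}. Prime attributes: {A, B, C, D, E}.
Each dependency's left side is a superkey — BCNF holds.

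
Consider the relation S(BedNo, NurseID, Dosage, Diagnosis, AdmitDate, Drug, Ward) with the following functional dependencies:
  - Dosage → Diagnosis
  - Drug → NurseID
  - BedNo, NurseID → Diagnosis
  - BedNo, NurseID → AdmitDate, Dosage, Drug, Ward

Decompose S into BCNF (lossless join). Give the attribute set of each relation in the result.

Candidate keys of the original relation: {BedNo, Drug}, {BedNo, NurseID}.
In {AdmitDate, BedNo, Diagnosis, Dosage, Drug, NurseID, Ward}, {Dosage} is not a superkey ({Dosage}⁺ restricted to this set is {Diagnosis, Dosage}), so split on Dosage → Diagnosis into {Diagnosis, Dosage} and {AdmitDate, BedNo, Dosage, Drug, NurseID, Ward}.
{Diagnosis, Dosage} has no BCNF violation.
In {AdmitDate, BedNo, Dosage, Drug, NurseID, Ward}, {Drug} is not a superkey ({Drug}⁺ restricted to this set is {Drug, NurseID}), so split on Drug → NurseID into {Drug, NurseID} and {AdmitDate, BedNo, Dosage, Drug, Ward}.
{Drug, NurseID} has no BCNF violation.
{AdmitDate, BedNo, Dosage, Drug, Ward} has no BCNF violation.

{AdmitDate, BedNo, Dosage, Drug, Ward}; {Diagnosis, Dosage}; {Drug, NurseID}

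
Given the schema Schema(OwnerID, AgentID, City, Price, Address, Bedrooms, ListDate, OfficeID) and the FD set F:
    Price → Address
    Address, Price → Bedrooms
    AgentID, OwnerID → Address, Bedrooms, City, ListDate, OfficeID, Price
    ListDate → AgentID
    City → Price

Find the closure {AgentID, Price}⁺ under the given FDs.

{Address, AgentID, Bedrooms, Price}

Start with {AgentID, Price}.
Price → Address applies; add {Address} → now {Address, AgentID, Price}.
Address, Price → Bedrooms applies; add {Bedrooms} → now {Address, AgentID, Bedrooms, Price}.
No further FD applies.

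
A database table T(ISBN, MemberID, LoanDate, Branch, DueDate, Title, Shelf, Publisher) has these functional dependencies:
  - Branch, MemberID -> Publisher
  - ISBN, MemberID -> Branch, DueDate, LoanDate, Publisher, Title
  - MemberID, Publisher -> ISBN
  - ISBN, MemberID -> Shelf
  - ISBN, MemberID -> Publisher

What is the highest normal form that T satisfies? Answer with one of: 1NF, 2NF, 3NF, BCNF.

Candidate keys: {Branch, MemberID}, {ISBN, MemberID}, {MemberID, Publisher}. Prime attributes: {Branch, ISBN, MemberID, Publisher}.
The left-hand side of every FD is a superkey, so BCNF is satisfied.

BCNF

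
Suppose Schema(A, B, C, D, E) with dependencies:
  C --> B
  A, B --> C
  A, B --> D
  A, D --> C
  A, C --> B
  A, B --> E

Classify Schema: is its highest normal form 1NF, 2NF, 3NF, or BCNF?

Candidate keys: {A, B}, {A, C}, {A, D}. Prime attributes: {A, B, C, D}.
C --> B breaks BCNF: {C}⁺ = {B, C}, so {C} is not a superkey.
But every attribute on its right side ({B}) is prime, and the same holds for every other non-superkey FD, so 3NF still holds.

3NF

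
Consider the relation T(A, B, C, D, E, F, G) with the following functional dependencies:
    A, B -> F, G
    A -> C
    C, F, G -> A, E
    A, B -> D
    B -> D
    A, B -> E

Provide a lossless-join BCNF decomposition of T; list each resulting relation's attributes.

Candidate keys of the original relation: {A, B}, {B, C, F, G}.
{A, B, C, D, E, F, G}: {A} determines {A, C} here but is not a superkey — split on A -> C, giving {A, C} and {A, B, D, E, F, G}.
{A, C}: every determinant is a superkey — BCNF.
{A, B, D, E, F, G}: {B} determines {B, D} here but is not a superkey — split on B -> D, giving {B, D} and {A, B, E, F, G}.
{B, D}: every determinant is a superkey — BCNF.
{A, B, E, F, G}: {A, F, G} determines {A, E, F, G} here but is not a superkey — split on A, F, G -> E, giving {A, E, F, G} and {A, B, F, G}.
{A, E, F, G}: every determinant is a superkey — BCNF.
{A, B, F, G}: every determinant is a superkey — BCNF.

{A, B, F, G}; {A, C}; {A, E, F, G}; {B, D}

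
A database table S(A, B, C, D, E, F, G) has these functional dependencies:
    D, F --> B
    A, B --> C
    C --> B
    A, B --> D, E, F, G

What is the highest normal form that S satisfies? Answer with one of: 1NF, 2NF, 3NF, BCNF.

Candidate keys: {A, B}, {A, C}, {A, D, F}. Prime attributes: {A, B, C, D, F}.
D, F --> B breaks BCNF: {D, F}⁺ = {B, D, F}, so {D, F} is not a superkey.
Its right-hand attributes {B} are all prime, as are those of every other non-superkey FD — the relation is in 3NF.

3NF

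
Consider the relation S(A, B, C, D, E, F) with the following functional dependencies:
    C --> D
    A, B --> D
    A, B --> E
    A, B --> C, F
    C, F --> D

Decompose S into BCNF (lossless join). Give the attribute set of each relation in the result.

{A, B, C, E, F}; {C, D}

Candidate key of the original relation: {A, B}.
In {A, B, C, D, E, F}, {C} is not a superkey ({C}⁺ restricted to this set is {C, D}), so split on C --> D into {C, D} and {A, B, C, E, F}.
{C, D} has no BCNF violation.
{A, B, C, E, F} has no BCNF violation.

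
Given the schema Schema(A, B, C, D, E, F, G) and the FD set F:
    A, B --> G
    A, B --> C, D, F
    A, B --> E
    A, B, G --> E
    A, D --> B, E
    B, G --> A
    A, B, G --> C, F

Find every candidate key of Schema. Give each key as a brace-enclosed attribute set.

{A, B}, {A, D}, {B, G}

{A, B} is a candidate key since {A, B}⁺ = {A, B, C, D, E, F, G} covers every attribute.
{A, D} is a candidate key since {A, D}⁺ = {A, B, C, D, E, F, G} covers every attribute.
{B, G} is a candidate key since {B, G}⁺ = {A, B, C, D, E, F, G} covers every attribute.
Any other superkey properly contains one of these, so there are no further candidate keys.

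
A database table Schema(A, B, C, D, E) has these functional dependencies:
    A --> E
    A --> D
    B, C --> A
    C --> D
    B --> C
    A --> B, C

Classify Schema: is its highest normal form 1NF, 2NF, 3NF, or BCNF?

Candidate keys: {A}, {B}. Prime attributes: {A, B}.
For C --> D we have {C}⁺ = {C, D}; {C} is not a superkey, so BCNF fails.
C --> D has non-prime {D} on the right and a non-superkey on the left, so 3NF fails.
Every candidate key is a single attribute, so no partial dependency is possible; 2NF holds.

2NF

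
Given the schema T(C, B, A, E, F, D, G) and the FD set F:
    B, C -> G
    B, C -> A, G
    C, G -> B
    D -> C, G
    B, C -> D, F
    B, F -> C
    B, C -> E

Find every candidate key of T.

{B, C}, {B, F}, {C, G}, {D}

{D}⁺ = {A, B, C, D, E, F, G}, which is every attribute, so {D} is a candidate key.
{B, C}⁺ = {A, B, C, D, E, F, G}, which is every attribute, so {B, C} is a candidate key.
{B, F}⁺ = {A, B, C, D, E, F, G}, which is every attribute, so {B, F} is a candidate key.
{C, G}⁺ = {A, B, C, D, E, F, G}, which is every attribute, so {C, G} is a candidate key.
No proper subset of any of these is a key, and no other minimal superkey exists.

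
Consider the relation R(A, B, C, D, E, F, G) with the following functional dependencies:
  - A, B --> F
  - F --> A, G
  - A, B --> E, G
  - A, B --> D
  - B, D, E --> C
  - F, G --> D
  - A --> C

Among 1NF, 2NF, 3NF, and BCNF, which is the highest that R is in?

Candidate keys: {A, B}, {B, F}. Prime attributes: {A, B, F}.
For F --> A, G we have {F}⁺ = {A, C, D, F, G}; {F} is not a superkey, so BCNF fails.
Because {G} is non-prime and the left side of F --> A, G is not a superkey, the relation is not in 3NF.
{A} is a proper subset of the key {A, B}, and {A}⁺ contains the non-prime attribute {C} — a partial dependency, so 2NF is violated.

1NF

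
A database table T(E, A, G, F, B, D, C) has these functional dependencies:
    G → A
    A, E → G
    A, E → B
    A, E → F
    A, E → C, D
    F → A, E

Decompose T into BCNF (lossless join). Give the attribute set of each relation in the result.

{A, G}; {B, C, D, E, F, G}

Candidate keys of the original relation: {A, E}, {E, G}, {F}.
In {A, B, C, D, E, F, G}, {G} is not a superkey ({G}⁺ restricted to this set is {A, G}), so split on G → A into {A, G} and {B, C, D, E, F, G}.
{A, G} is in BCNF.
{B, C, D, E, F, G} is in BCNF.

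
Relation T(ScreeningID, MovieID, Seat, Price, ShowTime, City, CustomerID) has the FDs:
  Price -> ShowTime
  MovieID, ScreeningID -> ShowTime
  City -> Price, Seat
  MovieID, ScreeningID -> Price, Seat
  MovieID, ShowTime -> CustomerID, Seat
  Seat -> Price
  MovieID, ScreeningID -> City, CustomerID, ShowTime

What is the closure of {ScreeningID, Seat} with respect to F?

Start with {ScreeningID, Seat}.
Seat -> Price applies; add {Price} → now {Price, ScreeningID, Seat}.
Price -> ShowTime applies; add {ShowTime} → now {Price, ScreeningID, Seat, ShowTime}.
No further FD applies.

{Price, ScreeningID, Seat, ShowTime}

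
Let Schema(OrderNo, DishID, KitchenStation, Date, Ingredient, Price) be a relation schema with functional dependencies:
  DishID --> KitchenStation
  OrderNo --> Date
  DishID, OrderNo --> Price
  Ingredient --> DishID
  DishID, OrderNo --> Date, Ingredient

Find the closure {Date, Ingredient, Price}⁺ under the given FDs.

Start with {Date, Ingredient, Price}.
Ingredient --> DishID applies; add {DishID} → now {Date, DishID, Ingredient, Price}.
DishID --> KitchenStation applies; add {KitchenStation} → now {Date, DishID, Ingredient, KitchenStation, Price}.
No further FD applies.

{Date, DishID, Ingredient, KitchenStation, Price}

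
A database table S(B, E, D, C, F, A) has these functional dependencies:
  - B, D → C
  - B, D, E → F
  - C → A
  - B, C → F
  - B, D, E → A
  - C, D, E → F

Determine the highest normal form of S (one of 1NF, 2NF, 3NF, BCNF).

Candidate key: {B, D, E}. Prime attributes: {B, D, E}.
B, D → C breaks BCNF: {B, D}⁺ = {A, B, C, D, F}, so {B, D} is not a superkey.
B, D → C determines the non-prime attribute {C} from a non-superkey — 3NF is violated.
The proper key subset {B, D} of {B, D, E} determines non-prime {A, C, F}, so the relation is not even in 2NF.

1NF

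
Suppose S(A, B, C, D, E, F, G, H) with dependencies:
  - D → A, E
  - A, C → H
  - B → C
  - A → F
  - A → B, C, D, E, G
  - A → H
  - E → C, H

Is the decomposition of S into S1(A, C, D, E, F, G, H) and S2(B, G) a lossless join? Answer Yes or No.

Common attributes: {G}; their closure is {G}.
The closure covers neither S1 nor S2 entirely; the join is not lossless.

No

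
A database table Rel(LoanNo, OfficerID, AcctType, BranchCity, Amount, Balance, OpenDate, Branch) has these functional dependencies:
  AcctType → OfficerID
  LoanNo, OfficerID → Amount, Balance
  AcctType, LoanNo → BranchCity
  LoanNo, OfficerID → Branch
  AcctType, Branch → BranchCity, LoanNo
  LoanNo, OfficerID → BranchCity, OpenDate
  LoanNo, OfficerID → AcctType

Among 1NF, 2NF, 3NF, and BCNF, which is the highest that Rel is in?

3NF

Candidate keys: {AcctType, Branch}, {AcctType, LoanNo}, {LoanNo, OfficerID}. Prime attributes: {AcctType, Branch, LoanNo, OfficerID}.
For AcctType → OfficerID we have {AcctType}⁺ = {AcctType, OfficerID}; {AcctType} is not a superkey, so BCNF fails.
Since {OfficerID} ⊆ prime attributes and every other non-superkey FD also has a prime right side, the schema is in 3NF.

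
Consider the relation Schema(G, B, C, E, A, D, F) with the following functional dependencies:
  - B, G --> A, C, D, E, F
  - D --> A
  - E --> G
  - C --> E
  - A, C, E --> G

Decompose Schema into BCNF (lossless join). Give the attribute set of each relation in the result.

Candidate keys of the original relation: {B, C}, {B, E}, {B, G}.
In {A, B, C, D, E, F, G}, {D} is not a superkey ({D}⁺ restricted to this set is {A, D}), so split on D --> A into {A, D} and {B, C, D, E, F, G}.
{A, D}: every determinant is a superkey — BCNF.
In {B, C, D, E, F, G}, {E} is not a superkey ({E}⁺ restricted to this set is {E, G}), so split on E --> G into {E, G} and {B, C, D, E, F}.
{E, G}: every determinant is a superkey — BCNF.
In {B, C, D, E, F}, {C} is not a superkey ({C}⁺ restricted to this set is {C, E}), so split on C --> E into {C, E} and {B, C, D, F}.
{C, E}: every determinant is a superkey — BCNF.
{B, C, D, F}: every determinant is a superkey — BCNF.

{A, D}; {B, C, D, F}; {C, E}; {E, G}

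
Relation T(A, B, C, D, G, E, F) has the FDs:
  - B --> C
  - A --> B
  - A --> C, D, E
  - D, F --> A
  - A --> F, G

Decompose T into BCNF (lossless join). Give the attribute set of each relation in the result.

{A, B, D, E, F, G}; {B, C}

Candidate keys of the original relation: {A}, {D, F}.
Within {A, B, C, D, E, F, G}: {B}⁺ ∩ {A, B, C, D, E, F, G} = {B, C}, not the whole set, so B --> C violates BCNF; decompose into {B, C} and {A, B, D, E, F, G}.
{B, C} is in BCNF.
{A, B, D, E, F, G} is in BCNF.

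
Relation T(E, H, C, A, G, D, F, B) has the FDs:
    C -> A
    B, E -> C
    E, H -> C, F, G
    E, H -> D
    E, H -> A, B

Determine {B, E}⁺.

Start with {B, E}.
B, E -> C applies; add {C} → now {B, C, E}.
C -> A applies; add {A} → now {A, B, C, E}.
No further FD applies.

{A, B, C, E}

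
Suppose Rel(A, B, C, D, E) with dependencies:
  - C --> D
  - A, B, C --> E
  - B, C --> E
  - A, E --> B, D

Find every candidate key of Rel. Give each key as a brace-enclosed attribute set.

{A, C} never appear on the right of any FD, so every key must include all of them.
{A, B, C}⁺ = {A, B, C, D, E} — all of the relation — so {A, B, C} is a candidate key.
{A, C, E}⁺ = {A, B, C, D, E} — all of the relation — so {A, C, E} is a candidate key.
These are minimal and exhaustive — every other superkey contains one of them.

{A, B, C}, {A, C, E}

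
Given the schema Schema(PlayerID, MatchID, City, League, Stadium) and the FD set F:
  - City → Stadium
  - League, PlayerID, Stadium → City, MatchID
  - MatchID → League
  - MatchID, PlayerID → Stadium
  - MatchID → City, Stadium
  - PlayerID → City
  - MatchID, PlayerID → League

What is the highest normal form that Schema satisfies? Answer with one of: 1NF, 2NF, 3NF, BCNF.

1NF

Candidate keys: {League, PlayerID}, {MatchID, PlayerID}. Prime attributes: {League, MatchID, PlayerID}.
For City → Stadium we have {City}⁺ = {City, Stadium}; {City} is not a superkey, so BCNF fails.
Because {Stadium} is non-prime and the left side of City → Stadium is not a superkey, the relation is not in 3NF.
{PlayerID} is a proper subset of the key {League, PlayerID}, and {PlayerID}⁺ contains the non-prime attributes {City, Stadium} — a partial dependency, so 2NF is violated.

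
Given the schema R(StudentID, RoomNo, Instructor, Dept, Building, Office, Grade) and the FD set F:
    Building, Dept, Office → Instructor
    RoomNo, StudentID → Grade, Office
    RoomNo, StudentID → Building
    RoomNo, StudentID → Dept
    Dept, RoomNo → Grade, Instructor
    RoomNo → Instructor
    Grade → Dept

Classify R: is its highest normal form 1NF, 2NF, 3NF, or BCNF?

1NF

Candidate key: {RoomNo, StudentID}. Prime attributes: {RoomNo, StudentID}.
Building, Dept, Office → Instructor breaks BCNF: {Building, Dept, Office}⁺ = {Building, Dept, Instructor, Office}, so {Building, Dept, Office} is not a superkey.
Building, Dept, Office → Instructor has non-prime {Instructor} on the right and a non-superkey on the left, so 3NF fails.
Since {RoomNo} ⊂ {RoomNo, StudentID} and {RoomNo}⁺ ⊇ {Instructor} with {Instructor} non-prime, there is a partial dependency; 2NF fails.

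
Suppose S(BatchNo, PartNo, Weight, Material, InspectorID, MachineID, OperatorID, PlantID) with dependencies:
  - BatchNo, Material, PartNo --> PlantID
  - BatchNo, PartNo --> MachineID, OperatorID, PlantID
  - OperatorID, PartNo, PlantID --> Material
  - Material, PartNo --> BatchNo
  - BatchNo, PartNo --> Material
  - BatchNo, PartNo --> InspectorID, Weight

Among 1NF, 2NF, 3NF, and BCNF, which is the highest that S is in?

Candidate keys: {BatchNo, PartNo}, {Material, PartNo}, {OperatorID, PartNo, PlantID}. Prime attributes: {BatchNo, Material, OperatorID, PartNo, PlantID}.
Each dependency's left side is a superkey — BCNF holds.

BCNF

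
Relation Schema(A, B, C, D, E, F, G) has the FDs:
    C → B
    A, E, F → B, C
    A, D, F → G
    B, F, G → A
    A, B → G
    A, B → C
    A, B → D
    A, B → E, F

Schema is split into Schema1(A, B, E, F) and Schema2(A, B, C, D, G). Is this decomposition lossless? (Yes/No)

Common attributes: {A, B}; their closure is {A, B, C, D, E, F, G}.
This includes all of Schema1, so the common attributes are a superkey of Schema1 — the join is lossless.

Yes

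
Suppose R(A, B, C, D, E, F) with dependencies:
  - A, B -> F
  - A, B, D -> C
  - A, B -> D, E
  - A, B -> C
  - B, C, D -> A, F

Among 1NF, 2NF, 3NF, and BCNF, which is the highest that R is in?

Candidate keys: {A, B}, {B, C, D}. Prime attributes: {A, B, C, D}.
Each dependency's left side is a superkey — BCNF holds.

BCNF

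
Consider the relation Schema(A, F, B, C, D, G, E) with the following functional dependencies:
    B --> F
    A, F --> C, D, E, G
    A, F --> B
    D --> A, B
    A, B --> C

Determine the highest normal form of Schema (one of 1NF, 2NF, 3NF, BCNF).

3NF

Candidate keys: {A, B}, {A, F}, {D}. Prime attributes: {A, B, D, F}.
B --> F breaks BCNF: {B}⁺ = {B, F}, so {B} is not a superkey.
Its right-hand attributes {F} are all prime, as are those of every other non-superkey FD — the relation is in 3NF.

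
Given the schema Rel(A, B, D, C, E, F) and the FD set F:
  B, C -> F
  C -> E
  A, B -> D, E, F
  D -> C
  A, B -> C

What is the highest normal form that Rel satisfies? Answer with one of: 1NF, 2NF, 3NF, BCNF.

Candidate key: {A, B}. Prime attributes: {A, B}.
B, C -> F: {B, C}⁺ = {B, C, E, F}, which is not all of the attributes, so the left side is not a superkey — BCNF is violated.
B, C -> F has non-prime {F} on the right and a non-superkey on the left, so 3NF fails.
No non-prime attribute depends on a proper subset of any candidate key, so 2NF holds.

2NF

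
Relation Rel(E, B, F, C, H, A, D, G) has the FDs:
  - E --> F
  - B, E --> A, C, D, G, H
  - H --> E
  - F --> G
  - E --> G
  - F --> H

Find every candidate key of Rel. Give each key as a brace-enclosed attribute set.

{B, E}, {B, F}, {B, H}

No FD produces {B}, so it must be in every candidate key.
{B, E}⁺ = {A, B, C, D, E, F, G, H} — all of the relation — so {B, E} is a candidate key.
{B, F}⁺ = {A, B, C, D, E, F, G, H} — all of the relation — so {B, F} is a candidate key.
{B, H}⁺ = {A, B, C, D, E, F, G, H} — all of the relation — so {B, H} is a candidate key.
No proper subset of any of these is a key, and no other minimal superkey exists.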